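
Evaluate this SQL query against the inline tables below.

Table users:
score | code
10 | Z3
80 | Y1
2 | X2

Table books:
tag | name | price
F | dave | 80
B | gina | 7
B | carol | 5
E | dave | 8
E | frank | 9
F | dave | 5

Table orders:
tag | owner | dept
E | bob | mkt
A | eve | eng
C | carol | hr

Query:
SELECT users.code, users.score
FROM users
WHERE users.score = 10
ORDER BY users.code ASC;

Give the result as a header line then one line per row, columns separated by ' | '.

After WHERE (1 rows):
users.score | users.code
10 | Z3
After SELECT (1 rows):
users.code | users.score
Z3 | 10
After ORDER BY (1 rows):
users.code | users.score
Z3 | 10

== RESULT ==
users.code | users.score
Z3 | 10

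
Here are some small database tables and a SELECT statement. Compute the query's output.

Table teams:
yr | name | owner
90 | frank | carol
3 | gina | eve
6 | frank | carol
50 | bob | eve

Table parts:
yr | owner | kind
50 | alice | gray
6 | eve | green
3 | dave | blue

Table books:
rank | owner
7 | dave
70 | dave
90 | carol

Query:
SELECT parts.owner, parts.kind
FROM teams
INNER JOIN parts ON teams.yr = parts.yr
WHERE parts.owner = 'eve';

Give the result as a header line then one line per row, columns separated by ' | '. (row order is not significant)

== RESULT ==
parts.owner | parts.kind
eve | green

Derivation:
After JOIN parts (3 rows):
teams.yr | teams.name | teams.owner | parts.yr | parts.owner | parts.kind
3 | gina | eve | 3 | dave | blue
6 | frank | carol | 6 | eve | green
50 | bob | eve | 50 | alice | gray
After WHERE (1 rows):
teams.yr | teams.name | teams.owner | parts.yr | parts.owner | parts.kind
6 | frank | carol | 6 | eve | green
After SELECT (1 rows):
parts.owner | parts.kind
eve | green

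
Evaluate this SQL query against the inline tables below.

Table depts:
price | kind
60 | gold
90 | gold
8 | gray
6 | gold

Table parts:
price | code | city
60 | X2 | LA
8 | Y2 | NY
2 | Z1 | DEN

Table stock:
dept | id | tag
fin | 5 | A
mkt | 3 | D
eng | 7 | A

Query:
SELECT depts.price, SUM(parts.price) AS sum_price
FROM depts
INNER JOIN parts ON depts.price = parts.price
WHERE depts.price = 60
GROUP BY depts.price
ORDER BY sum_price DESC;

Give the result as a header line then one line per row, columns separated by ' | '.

After JOIN parts (2 rows):
depts.price | depts.kind | parts.price | parts.code | parts.city
60 | gold | 60 | X2 | LA
8 | gray | 8 | Y2 | NY
After WHERE (1 rows):
depts.price | depts.kind | parts.price | parts.code | parts.city
60 | gold | 60 | X2 | LA
After GROUP BY (1 rows):
depts.price | sum_price
60 | 60
After ORDER BY (1 rows):
depts.price | sum_price
60 | 60

== RESULT ==
depts.price | sum_price
60 | 60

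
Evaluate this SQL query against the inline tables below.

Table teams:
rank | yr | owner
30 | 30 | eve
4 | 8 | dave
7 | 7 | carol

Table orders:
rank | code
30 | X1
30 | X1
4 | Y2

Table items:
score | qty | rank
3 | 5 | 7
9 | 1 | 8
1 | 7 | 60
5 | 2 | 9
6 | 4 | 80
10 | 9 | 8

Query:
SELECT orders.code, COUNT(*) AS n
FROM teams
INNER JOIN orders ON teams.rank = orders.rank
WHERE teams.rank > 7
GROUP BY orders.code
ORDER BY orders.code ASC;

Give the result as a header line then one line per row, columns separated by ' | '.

After JOIN orders (3 rows):
teams.rank | teams.yr | teams.owner | orders.rank | orders.code
30 | 30 | eve | 30 | X1
30 | 30 | eve | 30 | X1
4 | 8 | dave | 4 | Y2
After WHERE (2 rows):
teams.rank | teams.yr | teams.owner | orders.rank | orders.code
30 | 30 | eve | 30 | X1
30 | 30 | eve | 30 | X1
After GROUP BY (1 rows):
orders.code | n
X1 | 2
After ORDER BY (1 rows):
orders.code | n
X1 | 2

== RESULT ==
orders.code | n
X1 | 2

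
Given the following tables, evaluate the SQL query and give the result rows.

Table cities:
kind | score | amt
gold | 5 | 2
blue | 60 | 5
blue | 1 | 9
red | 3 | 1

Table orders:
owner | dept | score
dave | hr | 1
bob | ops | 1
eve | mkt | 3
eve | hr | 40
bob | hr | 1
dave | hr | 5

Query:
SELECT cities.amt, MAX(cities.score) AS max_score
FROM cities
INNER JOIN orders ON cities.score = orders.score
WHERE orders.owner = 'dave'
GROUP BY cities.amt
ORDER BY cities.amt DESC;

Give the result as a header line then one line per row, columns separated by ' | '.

After JOIN orders (5 rows):
cities.kind | cities.score | cities.amt | orders.owner | orders.dept | orders.score
gold | 5 | 2 | dave | hr | 5
blue | 1 | 9 | dave | hr | 1
blue | 1 | 9 | bob | ops | 1
blue | 1 | 9 | bob | hr | 1
red | 3 | 1 | eve | mkt | 3
After WHERE (2 rows):
cities.kind | cities.score | cities.amt | orders.owner | orders.dept | orders.score
gold | 5 | 2 | dave | hr | 5
blue | 1 | 9 | dave | hr | 1
After GROUP BY (2 rows):
cities.amt | max_score
2 | 5
9 | 1
After ORDER BY (2 rows):
cities.amt | max_score
9 | 1
2 | 5

== RESULT ==
cities.amt | max_score
9 | 1
2 | 5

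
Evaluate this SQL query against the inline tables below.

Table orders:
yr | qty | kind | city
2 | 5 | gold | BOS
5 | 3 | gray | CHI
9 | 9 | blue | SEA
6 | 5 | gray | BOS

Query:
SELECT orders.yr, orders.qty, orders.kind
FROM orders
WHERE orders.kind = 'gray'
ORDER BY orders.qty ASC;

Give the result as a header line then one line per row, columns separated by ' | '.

== RESULT ==
orders.yr | orders.qty | orders.kind
5 | 3 | gray
6 | 5 | gray

Derivation:
After WHERE (2 rows):
orders.yr | orders.qty | orders.kind | orders.city
5 | 3 | gray | CHI
6 | 5 | gray | BOS
After SELECT (2 rows):
orders.yr | orders.qty | orders.kind
5 | 3 | gray
6 | 5 | gray
After ORDER BY (2 rows):
orders.yr | orders.qty | orders.kind
5 | 3 | gray
6 | 5 | gray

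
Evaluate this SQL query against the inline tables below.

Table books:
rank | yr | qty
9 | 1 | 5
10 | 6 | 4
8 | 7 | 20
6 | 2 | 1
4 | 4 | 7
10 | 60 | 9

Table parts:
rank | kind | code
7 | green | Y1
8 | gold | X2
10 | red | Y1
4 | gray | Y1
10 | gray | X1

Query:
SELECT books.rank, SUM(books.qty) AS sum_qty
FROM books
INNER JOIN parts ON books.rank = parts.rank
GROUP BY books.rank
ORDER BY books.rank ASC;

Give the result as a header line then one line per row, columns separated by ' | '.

After JOIN parts (6 rows):
books.rank | books.yr | books.qty | parts.rank | parts.kind | parts.code
10 | 6 | 4 | 10 | red | Y1
10 | 6 | 4 | 10 | gray | X1
8 | 7 | 20 | 8 | gold | X2
4 | 4 | 7 | 4 | gray | Y1
10 | 60 | 9 | 10 | red | Y1
10 | 60 | 9 | 10 | gray | X1
After GROUP BY (3 rows):
books.rank | sum_qty
10 | 26
8 | 20
4 | 7
After ORDER BY (3 rows):
books.rank | sum_qty
4 | 7
8 | 20
10 | 26

== RESULT ==
books.rank | sum_qty
4 | 7
8 | 20
10 | 26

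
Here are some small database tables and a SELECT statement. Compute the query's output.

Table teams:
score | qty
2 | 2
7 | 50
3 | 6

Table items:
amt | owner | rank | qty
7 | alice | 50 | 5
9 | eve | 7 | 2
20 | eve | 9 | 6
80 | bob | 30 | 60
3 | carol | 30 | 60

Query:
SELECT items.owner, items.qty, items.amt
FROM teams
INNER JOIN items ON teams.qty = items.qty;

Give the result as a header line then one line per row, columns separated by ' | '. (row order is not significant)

== RESULT ==
items.owner | items.qty | items.amt
eve | 2 | 9
eve | 6 | 20

Derivation:
After JOIN items (2 rows):
teams.score | teams.qty | items.amt | items.owner | items.rank | items.qty
2 | 2 | 9 | eve | 7 | 2
3 | 6 | 20 | eve | 9 | 6
After SELECT (2 rows):
items.owner | items.qty | items.amt
eve | 2 | 9
eve | 6 | 20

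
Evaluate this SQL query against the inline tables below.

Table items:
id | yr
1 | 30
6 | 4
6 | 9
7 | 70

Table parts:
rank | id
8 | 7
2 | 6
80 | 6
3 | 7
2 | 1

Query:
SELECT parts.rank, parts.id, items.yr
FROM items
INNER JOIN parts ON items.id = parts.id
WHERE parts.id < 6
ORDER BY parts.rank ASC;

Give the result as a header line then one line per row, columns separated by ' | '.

== RESULT ==
parts.rank | parts.id | items.yr
2 | 1 | 30

Derivation:
After JOIN parts (7 rows):
items.id | items.yr | parts.rank | parts.id
1 | 30 | 2 | 1
6 | 4 | 2 | 6
6 | 4 | 80 | 6
6 | 9 | 2 | 6
6 | 9 | 80 | 6
7 | 70 | 8 | 7
7 | 70 | 3 | 7
After WHERE (1 rows):
items.id | items.yr | parts.rank | parts.id
1 | 30 | 2 | 1
After SELECT (1 rows):
parts.rank | parts.id | items.yr
2 | 1 | 30
After ORDER BY (1 rows):
parts.rank | parts.id | items.yr
2 | 1 | 30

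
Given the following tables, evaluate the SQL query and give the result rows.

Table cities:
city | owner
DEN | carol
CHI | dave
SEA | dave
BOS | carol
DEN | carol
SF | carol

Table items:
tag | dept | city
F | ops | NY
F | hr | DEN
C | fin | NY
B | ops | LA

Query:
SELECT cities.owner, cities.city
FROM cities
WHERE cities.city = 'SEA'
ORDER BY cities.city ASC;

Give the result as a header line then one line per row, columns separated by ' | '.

== RESULT ==
cities.owner | cities.city
dave | SEA

Derivation:
After WHERE (1 rows):
cities.city | cities.owner
SEA | dave
After SELECT (1 rows):
cities.owner | cities.city
dave | SEA
After ORDER BY (1 rows):
cities.owner | cities.city
dave | SEA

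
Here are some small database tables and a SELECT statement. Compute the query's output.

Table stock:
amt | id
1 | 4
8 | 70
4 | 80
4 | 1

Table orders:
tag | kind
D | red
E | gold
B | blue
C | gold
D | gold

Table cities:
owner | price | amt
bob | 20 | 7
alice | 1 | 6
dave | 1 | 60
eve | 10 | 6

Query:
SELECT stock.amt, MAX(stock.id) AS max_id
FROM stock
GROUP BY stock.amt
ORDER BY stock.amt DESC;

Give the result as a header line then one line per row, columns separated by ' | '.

After GROUP BY (3 rows):
stock.amt | max_id
1 | 4
8 | 70
4 | 80
After ORDER BY (3 rows):
stock.amt | max_id
8 | 70
4 | 80
1 | 4

== RESULT ==
stock.amt | max_id
8 | 70
4 | 80
1 | 4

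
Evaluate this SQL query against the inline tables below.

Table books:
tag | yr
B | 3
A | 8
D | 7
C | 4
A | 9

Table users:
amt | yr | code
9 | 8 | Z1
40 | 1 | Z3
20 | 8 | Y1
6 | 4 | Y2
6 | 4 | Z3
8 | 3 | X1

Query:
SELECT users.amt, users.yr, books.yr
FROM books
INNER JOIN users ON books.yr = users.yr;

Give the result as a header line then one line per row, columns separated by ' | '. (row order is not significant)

After JOIN users (5 rows):
books.tag | books.yr | users.amt | users.yr | users.code
B | 3 | 8 | 3 | X1
A | 8 | 9 | 8 | Z1
A | 8 | 20 | 8 | Y1
C | 4 | 6 | 4 | Y2
C | 4 | 6 | 4 | Z3
After SELECT (5 rows):
users.amt | users.yr | books.yr
8 | 3 | 3
9 | 8 | 8
20 | 8 | 8
6 | 4 | 4
6 | 4 | 4

== RESULT ==
users.amt | users.yr | books.yr
8 | 3 | 3
9 | 8 | 8
20 | 8 | 8
6 | 4 | 4
6 | 4 | 4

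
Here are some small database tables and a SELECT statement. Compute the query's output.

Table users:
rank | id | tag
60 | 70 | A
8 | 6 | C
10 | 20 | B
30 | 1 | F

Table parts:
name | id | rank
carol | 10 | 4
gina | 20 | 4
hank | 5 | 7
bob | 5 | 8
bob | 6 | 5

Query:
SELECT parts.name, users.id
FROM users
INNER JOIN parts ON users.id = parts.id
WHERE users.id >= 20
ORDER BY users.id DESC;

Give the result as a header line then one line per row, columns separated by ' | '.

After JOIN parts (2 rows):
users.rank | users.id | users.tag | parts.name | parts.id | parts.rank
8 | 6 | C | bob | 6 | 5
10 | 20 | B | gina | 20 | 4
After WHERE (1 rows):
users.rank | users.id | users.tag | parts.name | parts.id | parts.rank
10 | 20 | B | gina | 20 | 4
After SELECT (1 rows):
parts.name | users.id
gina | 20
After ORDER BY (1 rows):
parts.name | users.id
gina | 20

== RESULT ==
parts.name | users.id
gina | 20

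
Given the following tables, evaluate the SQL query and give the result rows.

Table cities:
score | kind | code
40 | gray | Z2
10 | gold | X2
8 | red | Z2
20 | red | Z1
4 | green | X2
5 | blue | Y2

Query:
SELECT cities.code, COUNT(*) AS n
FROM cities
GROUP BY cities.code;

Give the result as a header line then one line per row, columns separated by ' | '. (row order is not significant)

== RESULT ==
cities.code | n
Z2 | 2
X2 | 2
Z1 | 1
Y2 | 1

Derivation:
After GROUP BY (4 rows):
cities.code | n
Z2 | 2
X2 | 2
Z1 | 1
Y2 | 1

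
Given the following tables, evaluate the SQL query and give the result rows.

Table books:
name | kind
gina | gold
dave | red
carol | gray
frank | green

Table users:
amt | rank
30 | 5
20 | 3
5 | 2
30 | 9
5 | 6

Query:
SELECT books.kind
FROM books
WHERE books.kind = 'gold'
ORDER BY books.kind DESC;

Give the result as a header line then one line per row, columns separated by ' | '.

== RESULT ==
books.kind
gold

Derivation:
After WHERE (1 rows):
books.name | books.kind
gina | gold
After SELECT (1 rows):
books.kind
gold
After ORDER BY (1 rows):
books.kind
gold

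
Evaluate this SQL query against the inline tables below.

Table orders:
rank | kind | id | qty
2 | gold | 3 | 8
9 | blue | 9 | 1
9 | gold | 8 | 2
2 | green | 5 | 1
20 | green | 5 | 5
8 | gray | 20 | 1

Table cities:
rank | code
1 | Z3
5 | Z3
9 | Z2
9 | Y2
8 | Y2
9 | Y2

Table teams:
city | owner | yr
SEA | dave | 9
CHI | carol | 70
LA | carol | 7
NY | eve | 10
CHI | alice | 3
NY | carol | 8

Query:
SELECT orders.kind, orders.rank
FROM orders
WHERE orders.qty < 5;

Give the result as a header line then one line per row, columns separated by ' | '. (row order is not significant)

== RESULT ==
orders.kind | orders.rank
blue | 9
gold | 9
green | 2
gray | 8

Derivation:
After WHERE (4 rows):
orders.rank | orders.kind | orders.id | orders.qty
9 | blue | 9 | 1
9 | gold | 8 | 2
2 | green | 5 | 1
8 | gray | 20 | 1
After SELECT (4 rows):
orders.kind | orders.rank
blue | 9
gold | 9
green | 2
gray | 8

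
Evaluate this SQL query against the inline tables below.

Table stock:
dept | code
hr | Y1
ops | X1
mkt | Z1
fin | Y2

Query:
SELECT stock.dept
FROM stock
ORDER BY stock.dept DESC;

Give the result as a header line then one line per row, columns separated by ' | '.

== RESULT ==
stock.dept
ops
mkt
hr
fin

Derivation:
After SELECT (4 rows):
stock.dept
hr
ops
mkt
fin
After ORDER BY (4 rows):
stock.dept
ops
mkt
hr
fin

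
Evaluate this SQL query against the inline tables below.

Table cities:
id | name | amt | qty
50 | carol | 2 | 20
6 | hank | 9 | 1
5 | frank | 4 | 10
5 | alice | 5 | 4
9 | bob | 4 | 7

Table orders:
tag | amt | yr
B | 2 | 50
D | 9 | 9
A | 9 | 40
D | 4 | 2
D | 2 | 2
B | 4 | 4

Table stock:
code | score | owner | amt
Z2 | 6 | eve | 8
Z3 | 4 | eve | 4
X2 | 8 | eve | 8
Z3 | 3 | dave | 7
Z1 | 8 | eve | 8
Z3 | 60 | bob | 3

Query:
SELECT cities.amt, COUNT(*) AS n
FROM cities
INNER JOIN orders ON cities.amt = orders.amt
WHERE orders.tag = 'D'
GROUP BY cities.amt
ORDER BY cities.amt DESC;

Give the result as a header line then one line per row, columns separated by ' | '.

After JOIN orders (8 rows):
cities.id | cities.name | cities.amt | cities.qty | orders.tag | orders.amt | orders.yr
50 | carol | 2 | 20 | B | 2 | 50
50 | carol | 2 | 20 | D | 2 | 2
6 | hank | 9 | 1 | D | 9 | 9
6 | hank | 9 | 1 | A | 9 | 40
5 | frank | 4 | 10 | D | 4 | 2
5 | frank | 4 | 10 | B | 4 | 4
9 | bob | 4 | 7 | D | 4 | 2
9 | bob | 4 | 7 | B | 4 | 4
After WHERE (4 rows):
cities.id | cities.name | cities.amt | cities.qty | orders.tag | orders.amt | orders.yr
50 | carol | 2 | 20 | D | 2 | 2
6 | hank | 9 | 1 | D | 9 | 9
5 | frank | 4 | 10 | D | 4 | 2
9 | bob | 4 | 7 | D | 4 | 2
After GROUP BY (3 rows):
cities.amt | n
2 | 1
9 | 1
4 | 2
After ORDER BY (3 rows):
cities.amt | n
9 | 1
4 | 2
2 | 1

== RESULT ==
cities.amt | n
9 | 1
4 | 2
2 | 1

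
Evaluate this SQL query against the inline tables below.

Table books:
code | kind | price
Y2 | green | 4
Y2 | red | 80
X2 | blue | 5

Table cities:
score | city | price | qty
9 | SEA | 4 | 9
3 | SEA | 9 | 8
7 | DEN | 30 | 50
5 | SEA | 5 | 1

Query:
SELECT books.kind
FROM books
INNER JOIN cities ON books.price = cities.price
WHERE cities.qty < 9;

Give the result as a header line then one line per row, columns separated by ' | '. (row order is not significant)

== RESULT ==
books.kind
blue

Derivation:
After JOIN cities (2 rows):
books.code | books.kind | books.price | cities.score | cities.city | cities.price | cities.qty
Y2 | green | 4 | 9 | SEA | 4 | 9
X2 | blue | 5 | 5 | SEA | 5 | 1
After WHERE (1 rows):
books.code | books.kind | books.price | cities.score | cities.city | cities.price | cities.qty
X2 | blue | 5 | 5 | SEA | 5 | 1
After SELECT (1 rows):
books.kind
blue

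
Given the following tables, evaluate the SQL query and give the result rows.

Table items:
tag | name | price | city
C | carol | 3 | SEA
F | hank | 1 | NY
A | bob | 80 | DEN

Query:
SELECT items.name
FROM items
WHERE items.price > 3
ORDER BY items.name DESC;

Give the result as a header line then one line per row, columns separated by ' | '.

== RESULT ==
items.name
bob

Derivation:
After WHERE (1 rows):
items.tag | items.name | items.price | items.city
A | bob | 80 | DEN
After SELECT (1 rows):
items.name
bob
After ORDER BY (1 rows):
items.name
bob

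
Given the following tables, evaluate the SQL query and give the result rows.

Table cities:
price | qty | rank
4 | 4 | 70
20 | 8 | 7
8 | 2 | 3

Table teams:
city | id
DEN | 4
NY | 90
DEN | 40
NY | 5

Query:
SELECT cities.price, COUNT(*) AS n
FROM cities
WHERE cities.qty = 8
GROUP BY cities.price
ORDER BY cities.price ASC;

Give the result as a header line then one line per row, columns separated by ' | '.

== RESULT ==
cities.price | n
20 | 1

Derivation:
After WHERE (1 rows):
cities.price | cities.qty | cities.rank
20 | 8 | 7
After GROUP BY (1 rows):
cities.price | n
20 | 1
After ORDER BY (1 rows):
cities.price | n
20 | 1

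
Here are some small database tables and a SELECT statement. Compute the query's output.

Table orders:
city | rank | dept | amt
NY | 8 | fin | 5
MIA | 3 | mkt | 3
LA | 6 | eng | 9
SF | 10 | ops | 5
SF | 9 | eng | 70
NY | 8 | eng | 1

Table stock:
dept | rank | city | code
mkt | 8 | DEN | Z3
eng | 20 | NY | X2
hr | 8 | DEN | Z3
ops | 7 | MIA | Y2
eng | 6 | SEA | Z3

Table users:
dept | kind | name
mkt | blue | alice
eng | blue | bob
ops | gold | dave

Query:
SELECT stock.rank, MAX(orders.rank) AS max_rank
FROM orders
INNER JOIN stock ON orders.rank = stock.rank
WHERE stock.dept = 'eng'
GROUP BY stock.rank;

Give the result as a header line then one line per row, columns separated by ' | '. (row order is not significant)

After JOIN stock (5 rows):
orders.city | orders.rank | orders.dept | orders.amt | stock.dept | stock.rank | stock.city | stock.code
NY | 8 | fin | 5 | mkt | 8 | DEN | Z3
NY | 8 | fin | 5 | hr | 8 | DEN | Z3
LA | 6 | eng | 9 | eng | 6 | SEA | Z3
NY | 8 | eng | 1 | mkt | 8 | DEN | Z3
NY | 8 | eng | 1 | hr | 8 | DEN | Z3
After WHERE (1 rows):
orders.city | orders.rank | orders.dept | orders.amt | stock.dept | stock.rank | stock.city | stock.code
LA | 6 | eng | 9 | eng | 6 | SEA | Z3
After GROUP BY (1 rows):
stock.rank | max_rank
6 | 6

== RESULT ==
stock.rank | max_rank
6 | 6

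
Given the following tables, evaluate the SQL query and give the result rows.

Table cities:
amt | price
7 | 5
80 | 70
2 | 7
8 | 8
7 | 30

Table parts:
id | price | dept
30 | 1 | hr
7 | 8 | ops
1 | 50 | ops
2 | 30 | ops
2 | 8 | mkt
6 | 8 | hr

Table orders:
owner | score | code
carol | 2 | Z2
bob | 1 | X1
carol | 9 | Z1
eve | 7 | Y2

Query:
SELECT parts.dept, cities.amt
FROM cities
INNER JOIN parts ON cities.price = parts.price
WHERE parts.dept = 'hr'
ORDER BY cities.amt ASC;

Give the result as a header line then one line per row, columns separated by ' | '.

After JOIN parts (4 rows):
cities.amt | cities.price | parts.id | parts.price | parts.dept
8 | 8 | 7 | 8 | ops
8 | 8 | 2 | 8 | mkt
8 | 8 | 6 | 8 | hr
7 | 30 | 2 | 30 | ops
After WHERE (1 rows):
cities.amt | cities.price | parts.id | parts.price | parts.dept
8 | 8 | 6 | 8 | hr
After SELECT (1 rows):
parts.dept | cities.amt
hr | 8
After ORDER BY (1 rows):
parts.dept | cities.amt
hr | 8

== RESULT ==
parts.dept | cities.amt
hr | 8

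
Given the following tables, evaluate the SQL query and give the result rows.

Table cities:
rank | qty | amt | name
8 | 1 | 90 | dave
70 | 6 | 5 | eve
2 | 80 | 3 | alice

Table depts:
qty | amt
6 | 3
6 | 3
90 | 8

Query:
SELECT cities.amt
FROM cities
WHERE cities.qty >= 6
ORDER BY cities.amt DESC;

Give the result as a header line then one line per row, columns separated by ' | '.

After WHERE (2 rows):
cities.rank | cities.qty | cities.amt | cities.name
70 | 6 | 5 | eve
2 | 80 | 3 | alice
After SELECT (2 rows):
cities.amt
5
3
After ORDER BY (2 rows):
cities.amt
5
3

== RESULT ==
cities.amt
5
3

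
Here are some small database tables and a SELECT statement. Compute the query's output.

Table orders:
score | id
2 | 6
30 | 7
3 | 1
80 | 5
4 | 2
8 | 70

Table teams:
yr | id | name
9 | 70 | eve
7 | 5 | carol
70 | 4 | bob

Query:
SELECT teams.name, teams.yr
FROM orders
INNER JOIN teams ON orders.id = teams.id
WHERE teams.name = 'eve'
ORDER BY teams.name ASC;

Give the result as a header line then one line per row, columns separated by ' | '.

== RESULT ==
teams.name | teams.yr
eve | 9

Derivation:
After JOIN teams (2 rows):
orders.score | orders.id | teams.yr | teams.id | teams.name
80 | 5 | 7 | 5 | carol
8 | 70 | 9 | 70 | eve
After WHERE (1 rows):
orders.score | orders.id | teams.yr | teams.id | teams.name
8 | 70 | 9 | 70 | eve
After SELECT (1 rows):
teams.name | teams.yr
eve | 9
After ORDER BY (1 rows):
teams.name | teams.yr
eve | 9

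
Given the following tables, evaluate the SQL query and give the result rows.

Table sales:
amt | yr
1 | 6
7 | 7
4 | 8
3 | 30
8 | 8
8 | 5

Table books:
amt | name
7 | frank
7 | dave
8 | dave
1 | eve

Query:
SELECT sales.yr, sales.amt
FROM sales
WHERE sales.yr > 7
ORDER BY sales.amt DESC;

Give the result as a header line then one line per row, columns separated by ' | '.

After WHERE (3 rows):
sales.amt | sales.yr
4 | 8
3 | 30
8 | 8
After SELECT (3 rows):
sales.yr | sales.amt
8 | 4
30 | 3
8 | 8
After ORDER BY (3 rows):
sales.yr | sales.amt
8 | 8
8 | 4
30 | 3

== RESULT ==
sales.yr | sales.amt
8 | 8
8 | 4
30 | 3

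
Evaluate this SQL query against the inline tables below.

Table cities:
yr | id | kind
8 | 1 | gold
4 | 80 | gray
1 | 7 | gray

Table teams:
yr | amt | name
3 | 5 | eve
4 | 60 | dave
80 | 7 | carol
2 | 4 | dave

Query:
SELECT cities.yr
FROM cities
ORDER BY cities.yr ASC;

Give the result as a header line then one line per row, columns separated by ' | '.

== RESULT ==
cities.yr
1
4
8

Derivation:
After SELECT (3 rows):
cities.yr
8
4
1
After ORDER BY (3 rows):
cities.yr
1
4
8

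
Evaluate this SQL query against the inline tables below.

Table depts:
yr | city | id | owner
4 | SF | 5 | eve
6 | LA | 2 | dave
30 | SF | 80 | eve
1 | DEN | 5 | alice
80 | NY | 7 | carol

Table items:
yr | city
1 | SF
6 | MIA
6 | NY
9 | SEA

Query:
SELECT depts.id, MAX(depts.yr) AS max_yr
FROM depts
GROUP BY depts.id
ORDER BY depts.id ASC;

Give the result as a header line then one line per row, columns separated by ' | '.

After GROUP BY (4 rows):
depts.id | max_yr
5 | 4
2 | 6
80 | 30
7 | 80
After ORDER BY (4 rows):
depts.id | max_yr
2 | 6
5 | 4
7 | 80
80 | 30

== RESULT ==
depts.id | max_yr
2 | 6
5 | 4
7 | 80
80 | 30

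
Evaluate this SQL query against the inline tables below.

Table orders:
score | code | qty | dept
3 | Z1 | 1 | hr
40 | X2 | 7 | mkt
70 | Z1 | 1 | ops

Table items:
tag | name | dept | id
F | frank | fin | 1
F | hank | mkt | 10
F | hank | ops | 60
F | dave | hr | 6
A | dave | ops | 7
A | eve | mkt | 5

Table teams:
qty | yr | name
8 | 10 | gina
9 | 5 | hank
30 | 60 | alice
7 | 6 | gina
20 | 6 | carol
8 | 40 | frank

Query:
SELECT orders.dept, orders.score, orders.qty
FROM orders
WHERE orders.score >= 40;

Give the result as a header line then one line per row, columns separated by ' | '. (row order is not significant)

== RESULT ==
orders.dept | orders.score | orders.qty
mkt | 40 | 7
ops | 70 | 1

Derivation:
After WHERE (2 rows):
orders.score | orders.code | orders.qty | orders.dept
40 | X2 | 7 | mkt
70 | Z1 | 1 | ops
After SELECT (2 rows):
orders.dept | orders.score | orders.qty
mkt | 40 | 7
ops | 70 | 1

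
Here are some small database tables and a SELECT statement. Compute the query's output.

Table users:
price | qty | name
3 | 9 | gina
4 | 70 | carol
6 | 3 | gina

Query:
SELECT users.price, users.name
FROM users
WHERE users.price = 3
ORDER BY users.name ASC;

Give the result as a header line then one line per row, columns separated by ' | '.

== RESULT ==
users.price | users.name
3 | gina

Derivation:
After WHERE (1 rows):
users.price | users.qty | users.name
3 | 9 | gina
After SELECT (1 rows):
users.price | users.name
3 | gina
After ORDER BY (1 rows):
users.price | users.name
3 | gina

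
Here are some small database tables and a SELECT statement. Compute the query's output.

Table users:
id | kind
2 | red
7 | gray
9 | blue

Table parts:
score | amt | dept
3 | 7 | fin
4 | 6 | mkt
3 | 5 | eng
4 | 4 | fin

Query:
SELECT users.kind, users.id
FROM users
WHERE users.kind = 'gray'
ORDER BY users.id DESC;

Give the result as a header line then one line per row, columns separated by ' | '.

== RESULT ==
users.kind | users.id
gray | 7

Derivation:
After WHERE (1 rows):
users.id | users.kind
7 | gray
After SELECT (1 rows):
users.kind | users.id
gray | 7
After ORDER BY (1 rows):
users.kind | users.id
gray | 7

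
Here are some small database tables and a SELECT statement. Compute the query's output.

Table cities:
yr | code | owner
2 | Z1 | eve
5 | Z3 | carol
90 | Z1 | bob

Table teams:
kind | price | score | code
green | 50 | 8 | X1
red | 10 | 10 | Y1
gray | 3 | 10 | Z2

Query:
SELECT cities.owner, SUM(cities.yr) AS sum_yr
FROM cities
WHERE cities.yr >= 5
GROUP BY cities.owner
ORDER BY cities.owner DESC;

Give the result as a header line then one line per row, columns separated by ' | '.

== RESULT ==
cities.owner | sum_yr
carol | 5
bob | 90

Derivation:
After WHERE (2 rows):
cities.yr | cities.code | cities.owner
5 | Z3 | carol
90 | Z1 | bob
After GROUP BY (2 rows):
cities.owner | sum_yr
carol | 5
bob | 90
After ORDER BY (2 rows):
cities.owner | sum_yr
carol | 5
bob | 90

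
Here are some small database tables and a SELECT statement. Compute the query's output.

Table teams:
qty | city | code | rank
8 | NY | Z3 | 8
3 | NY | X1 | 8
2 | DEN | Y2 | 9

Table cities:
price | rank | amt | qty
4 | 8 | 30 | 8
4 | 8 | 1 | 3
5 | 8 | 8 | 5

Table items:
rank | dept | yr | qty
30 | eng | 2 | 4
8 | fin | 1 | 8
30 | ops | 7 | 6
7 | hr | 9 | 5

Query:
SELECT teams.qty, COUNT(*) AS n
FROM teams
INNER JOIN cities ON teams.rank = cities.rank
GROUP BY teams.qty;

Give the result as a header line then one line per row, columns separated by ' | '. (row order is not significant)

== RESULT ==
teams.qty | n
8 | 3
3 | 3

Derivation:
After JOIN cities (6 rows):
teams.qty | teams.city | teams.code | teams.rank | cities.price | cities.rank | cities.amt | cities.qty
8 | NY | Z3 | 8 | 4 | 8 | 30 | 8
8 | NY | Z3 | 8 | 4 | 8 | 1 | 3
8 | NY | Z3 | 8 | 5 | 8 | 8 | 5
3 | NY | X1 | 8 | 4 | 8 | 30 | 8
3 | NY | X1 | 8 | 4 | 8 | 1 | 3
3 | NY | X1 | 8 | 5 | 8 | 8 | 5
After GROUP BY (2 rows):
teams.qty | n
8 | 3
3 | 3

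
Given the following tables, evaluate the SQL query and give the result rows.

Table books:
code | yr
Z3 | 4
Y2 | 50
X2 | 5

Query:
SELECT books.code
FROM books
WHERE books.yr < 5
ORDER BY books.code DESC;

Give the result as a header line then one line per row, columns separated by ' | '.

== RESULT ==
books.code
Z3

Derivation:
After WHERE (1 rows):
books.code | books.yr
Z3 | 4
After SELECT (1 rows):
books.code
Z3
After ORDER BY (1 rows):
books.code
Z3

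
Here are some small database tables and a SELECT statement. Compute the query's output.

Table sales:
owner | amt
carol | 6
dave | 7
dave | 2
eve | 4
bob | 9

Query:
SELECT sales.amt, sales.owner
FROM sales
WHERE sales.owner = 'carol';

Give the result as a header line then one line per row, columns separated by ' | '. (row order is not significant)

== RESULT ==
sales.amt | sales.owner
6 | carol

Derivation:
After WHERE (1 rows):
sales.owner | sales.amt
carol | 6
After SELECT (1 rows):
sales.amt | sales.owner
6 | carol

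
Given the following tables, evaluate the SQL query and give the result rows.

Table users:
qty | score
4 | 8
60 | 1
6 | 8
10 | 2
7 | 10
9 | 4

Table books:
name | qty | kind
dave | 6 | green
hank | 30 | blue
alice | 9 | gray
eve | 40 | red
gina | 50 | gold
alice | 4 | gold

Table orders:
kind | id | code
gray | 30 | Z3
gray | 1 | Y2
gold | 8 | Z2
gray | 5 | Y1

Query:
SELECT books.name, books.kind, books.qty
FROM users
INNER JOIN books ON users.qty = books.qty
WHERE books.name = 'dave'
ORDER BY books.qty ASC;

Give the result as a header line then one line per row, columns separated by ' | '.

After JOIN books (3 rows):
users.qty | users.score | books.name | books.qty | books.kind
4 | 8 | alice | 4 | gold
6 | 8 | dave | 6 | green
9 | 4 | alice | 9 | gray
After WHERE (1 rows):
users.qty | users.score | books.name | books.qty | books.kind
6 | 8 | dave | 6 | green
After SELECT (1 rows):
books.name | books.kind | books.qty
dave | green | 6
After ORDER BY (1 rows):
books.name | books.kind | books.qty
dave | green | 6

== RESULT ==
books.name | books.kind | books.qty
dave | green | 6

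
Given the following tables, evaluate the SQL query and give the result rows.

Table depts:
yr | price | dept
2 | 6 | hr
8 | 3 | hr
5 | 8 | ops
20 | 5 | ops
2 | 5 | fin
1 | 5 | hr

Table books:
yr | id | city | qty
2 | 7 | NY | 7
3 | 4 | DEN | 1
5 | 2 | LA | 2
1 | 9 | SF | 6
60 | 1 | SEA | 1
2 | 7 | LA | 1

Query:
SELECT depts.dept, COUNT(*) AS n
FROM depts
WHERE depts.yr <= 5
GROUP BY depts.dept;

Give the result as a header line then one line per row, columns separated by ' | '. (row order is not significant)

== RESULT ==
depts.dept | n
hr | 2
ops | 1
fin | 1

Derivation:
After WHERE (4 rows):
depts.yr | depts.price | depts.dept
2 | 6 | hr
5 | 8 | ops
2 | 5 | fin
1 | 5 | hr
After GROUP BY (3 rows):
depts.dept | n
hr | 2
ops | 1
fin | 1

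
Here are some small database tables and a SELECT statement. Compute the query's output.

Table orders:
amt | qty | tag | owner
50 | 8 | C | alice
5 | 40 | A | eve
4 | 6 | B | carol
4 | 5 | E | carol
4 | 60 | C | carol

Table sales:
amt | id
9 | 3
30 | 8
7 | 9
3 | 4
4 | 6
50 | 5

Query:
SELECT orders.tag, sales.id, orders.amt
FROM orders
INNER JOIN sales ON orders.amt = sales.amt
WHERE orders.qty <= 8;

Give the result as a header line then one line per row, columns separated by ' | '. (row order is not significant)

After JOIN sales (4 rows):
orders.amt | orders.qty | orders.tag | orders.owner | sales.amt | sales.id
50 | 8 | C | alice | 50 | 5
4 | 6 | B | carol | 4 | 6
4 | 5 | E | carol | 4 | 6
4 | 60 | C | carol | 4 | 6
After WHERE (3 rows):
orders.amt | orders.qty | orders.tag | orders.owner | sales.amt | sales.id
50 | 8 | C | alice | 50 | 5
4 | 6 | B | carol | 4 | 6
4 | 5 | E | carol | 4 | 6
After SELECT (3 rows):
orders.tag | sales.id | orders.amt
C | 5 | 50
B | 6 | 4
E | 6 | 4

== RESULT ==
orders.tag | sales.id | orders.amt
C | 5 | 50
B | 6 | 4
E | 6 | 4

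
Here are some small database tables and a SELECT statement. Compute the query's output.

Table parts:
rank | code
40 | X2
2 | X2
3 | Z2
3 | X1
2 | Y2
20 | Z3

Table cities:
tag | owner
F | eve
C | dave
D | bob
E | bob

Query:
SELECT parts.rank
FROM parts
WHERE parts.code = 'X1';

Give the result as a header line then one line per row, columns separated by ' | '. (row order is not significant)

After WHERE (1 rows):
parts.rank | parts.code
3 | X1
After SELECT (1 rows):
parts.rank
3

== RESULT ==
parts.rank
3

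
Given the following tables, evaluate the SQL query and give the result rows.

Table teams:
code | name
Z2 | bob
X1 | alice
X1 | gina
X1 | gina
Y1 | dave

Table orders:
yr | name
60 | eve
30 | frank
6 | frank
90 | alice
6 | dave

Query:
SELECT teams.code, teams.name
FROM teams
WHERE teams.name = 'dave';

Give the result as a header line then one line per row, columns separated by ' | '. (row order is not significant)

== RESULT ==
teams.code | teams.name
Y1 | dave

Derivation:
After WHERE (1 rows):
teams.code | teams.name
Y1 | dave
After SELECT (1 rows):
teams.code | teams.name
Y1 | dave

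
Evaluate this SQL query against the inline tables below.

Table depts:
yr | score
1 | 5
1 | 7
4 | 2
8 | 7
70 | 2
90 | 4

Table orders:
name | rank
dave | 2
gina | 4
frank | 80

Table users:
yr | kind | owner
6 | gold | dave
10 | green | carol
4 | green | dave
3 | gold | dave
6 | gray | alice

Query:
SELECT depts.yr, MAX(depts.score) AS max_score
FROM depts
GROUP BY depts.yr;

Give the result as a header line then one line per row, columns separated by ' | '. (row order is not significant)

== RESULT ==
depts.yr | max_score
1 | 7
4 | 2
8 | 7
70 | 2
90 | 4

Derivation:
After GROUP BY (5 rows):
depts.yr | max_score
1 | 7
4 | 2
8 | 7
70 | 2
90 | 4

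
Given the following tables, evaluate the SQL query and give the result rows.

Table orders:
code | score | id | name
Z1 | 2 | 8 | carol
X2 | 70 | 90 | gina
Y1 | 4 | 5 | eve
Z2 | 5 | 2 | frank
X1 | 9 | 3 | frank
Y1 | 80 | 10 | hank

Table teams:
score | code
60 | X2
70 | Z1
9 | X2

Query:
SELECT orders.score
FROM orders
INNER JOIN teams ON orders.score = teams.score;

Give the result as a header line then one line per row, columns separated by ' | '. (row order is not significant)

After JOIN teams (2 rows):
orders.code | orders.score | orders.id | orders.name | teams.score | teams.code
X2 | 70 | 90 | gina | 70 | Z1
X1 | 9 | 3 | frank | 9 | X2
After SELECT (2 rows):
orders.score
70
9

== RESULT ==
orders.score
70
9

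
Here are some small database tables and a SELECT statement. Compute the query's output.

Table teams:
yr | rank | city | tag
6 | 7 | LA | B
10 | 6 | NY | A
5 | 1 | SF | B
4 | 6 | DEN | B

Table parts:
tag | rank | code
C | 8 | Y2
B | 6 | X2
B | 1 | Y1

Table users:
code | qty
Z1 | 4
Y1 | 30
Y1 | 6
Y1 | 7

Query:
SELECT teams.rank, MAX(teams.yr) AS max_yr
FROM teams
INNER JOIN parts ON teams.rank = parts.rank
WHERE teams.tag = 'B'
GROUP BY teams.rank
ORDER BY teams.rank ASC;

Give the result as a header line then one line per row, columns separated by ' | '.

== RESULT ==
teams.rank | max_yr
1 | 5
6 | 4

Derivation:
After JOIN parts (3 rows):
teams.yr | teams.rank | teams.city | teams.tag | parts.tag | parts.rank | parts.code
10 | 6 | NY | A | B | 6 | X2
5 | 1 | SF | B | B | 1 | Y1
4 | 6 | DEN | B | B | 6 | X2
After WHERE (2 rows):
teams.yr | teams.rank | teams.city | teams.tag | parts.tag | parts.rank | parts.code
5 | 1 | SF | B | B | 1 | Y1
4 | 6 | DEN | B | B | 6 | X2
After GROUP BY (2 rows):
teams.rank | max_yr
1 | 5
6 | 4
After ORDER BY (2 rows):
teams.rank | max_yr
1 | 5
6 | 4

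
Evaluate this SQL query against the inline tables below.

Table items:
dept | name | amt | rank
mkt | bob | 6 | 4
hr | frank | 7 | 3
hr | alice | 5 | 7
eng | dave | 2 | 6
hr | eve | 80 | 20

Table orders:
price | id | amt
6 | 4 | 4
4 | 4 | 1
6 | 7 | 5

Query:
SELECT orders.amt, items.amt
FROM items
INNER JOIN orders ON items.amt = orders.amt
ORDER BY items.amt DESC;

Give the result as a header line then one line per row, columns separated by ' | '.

After JOIN orders (1 rows):
items.dept | items.name | items.amt | items.rank | orders.price | orders.id | orders.amt
hr | alice | 5 | 7 | 6 | 7 | 5
After SELECT (1 rows):
orders.amt | items.amt
5 | 5
After ORDER BY (1 rows):
orders.amt | items.amt
5 | 5

== RESULT ==
orders.amt | items.amt
5 | 5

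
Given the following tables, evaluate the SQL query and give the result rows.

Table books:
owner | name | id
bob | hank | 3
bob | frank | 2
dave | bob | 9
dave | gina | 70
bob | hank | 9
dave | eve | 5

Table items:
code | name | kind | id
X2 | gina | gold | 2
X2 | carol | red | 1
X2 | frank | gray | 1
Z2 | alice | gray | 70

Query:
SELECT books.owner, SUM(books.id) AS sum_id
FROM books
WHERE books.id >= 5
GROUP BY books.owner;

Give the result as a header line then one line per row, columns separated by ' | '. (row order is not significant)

== RESULT ==
books.owner | sum_id
dave | 84
bob | 9

Derivation:
After WHERE (4 rows):
books.owner | books.name | books.id
dave | bob | 9
dave | gina | 70
bob | hank | 9
dave | eve | 5
After GROUP BY (2 rows):
books.owner | sum_id
dave | 84
bob | 9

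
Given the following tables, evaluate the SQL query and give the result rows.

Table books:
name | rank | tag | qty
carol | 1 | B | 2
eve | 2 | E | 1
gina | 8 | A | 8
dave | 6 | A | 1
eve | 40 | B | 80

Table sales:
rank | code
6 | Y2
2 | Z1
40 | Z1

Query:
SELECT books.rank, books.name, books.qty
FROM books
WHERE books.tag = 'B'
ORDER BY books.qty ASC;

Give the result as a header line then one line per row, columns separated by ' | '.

== RESULT ==
books.rank | books.name | books.qty
1 | carol | 2
40 | eve | 80

Derivation:
After WHERE (2 rows):
books.name | books.rank | books.tag | books.qty
carol | 1 | B | 2
eve | 40 | B | 80
After SELECT (2 rows):
books.rank | books.name | books.qty
1 | carol | 2
40 | eve | 80
After ORDER BY (2 rows):
books.rank | books.name | books.qty
1 | carol | 2
40 | eve | 80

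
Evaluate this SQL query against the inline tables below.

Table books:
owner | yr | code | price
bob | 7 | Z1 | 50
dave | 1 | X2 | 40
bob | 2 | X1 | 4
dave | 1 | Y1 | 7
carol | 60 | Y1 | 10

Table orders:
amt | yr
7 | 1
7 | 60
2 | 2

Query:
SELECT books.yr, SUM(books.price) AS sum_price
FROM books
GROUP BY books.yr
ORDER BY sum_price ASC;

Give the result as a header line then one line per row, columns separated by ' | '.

After GROUP BY (4 rows):
books.yr | sum_price
7 | 50
1 | 47
2 | 4
60 | 10
After ORDER BY (4 rows):
books.yr | sum_price
2 | 4
60 | 10
1 | 47
7 | 50

== RESULT ==
books.yr | sum_price
2 | 4
60 | 10
1 | 47
7 | 50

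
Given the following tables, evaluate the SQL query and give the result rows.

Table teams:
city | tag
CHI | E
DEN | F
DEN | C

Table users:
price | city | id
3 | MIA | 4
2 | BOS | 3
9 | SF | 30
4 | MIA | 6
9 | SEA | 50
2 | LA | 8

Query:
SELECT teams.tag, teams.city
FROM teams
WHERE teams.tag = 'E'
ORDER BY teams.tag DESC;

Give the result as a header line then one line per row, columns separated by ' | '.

After WHERE (1 rows):
teams.city | teams.tag
CHI | E
After SELECT (1 rows):
teams.tag | teams.city
E | CHI
After ORDER BY (1 rows):
teams.tag | teams.city
E | CHI

== RESULT ==
teams.tag | teams.city
E | CHI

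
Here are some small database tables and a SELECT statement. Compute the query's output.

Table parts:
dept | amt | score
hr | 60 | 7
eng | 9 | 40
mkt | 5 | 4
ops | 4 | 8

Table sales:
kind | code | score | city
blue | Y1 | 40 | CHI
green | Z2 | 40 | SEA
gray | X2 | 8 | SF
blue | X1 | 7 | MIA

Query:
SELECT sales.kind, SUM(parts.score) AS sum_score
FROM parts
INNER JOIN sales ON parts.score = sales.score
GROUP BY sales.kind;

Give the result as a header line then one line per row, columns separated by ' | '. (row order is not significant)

== RESULT ==
sales.kind | sum_score
blue | 47
green | 40
gray | 8

Derivation:
After JOIN sales (4 rows):
parts.dept | parts.amt | parts.score | sales.kind | sales.code | sales.score | sales.city
hr | 60 | 7 | blue | X1 | 7 | MIA
eng | 9 | 40 | blue | Y1 | 40 | CHI
eng | 9 | 40 | green | Z2 | 40 | SEA
ops | 4 | 8 | gray | X2 | 8 | SF
After GROUP BY (3 rows):
sales.kind | sum_score
blue | 47
green | 40
gray | 8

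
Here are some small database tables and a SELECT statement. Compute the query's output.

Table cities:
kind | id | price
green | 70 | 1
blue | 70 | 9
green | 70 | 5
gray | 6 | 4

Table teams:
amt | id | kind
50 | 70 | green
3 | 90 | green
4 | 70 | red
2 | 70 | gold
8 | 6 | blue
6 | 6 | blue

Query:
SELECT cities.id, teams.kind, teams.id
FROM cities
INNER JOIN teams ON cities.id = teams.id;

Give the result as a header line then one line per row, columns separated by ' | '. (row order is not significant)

After JOIN teams (11 rows):
cities.kind | cities.id | cities.price | teams.amt | teams.id | teams.kind
green | 70 | 1 | 50 | 70 | green
green | 70 | 1 | 4 | 70 | red
green | 70 | 1 | 2 | 70 | gold
blue | 70 | 9 | 50 | 70 | green
blue | 70 | 9 | 4 | 70 | red
blue | 70 | 9 | 2 | 70 | gold
green | 70 | 5 | 50 | 70 | green
green | 70 | 5 | 4 | 70 | red
green | 70 | 5 | 2 | 70 | gold
gray | 6 | 4 | 8 | 6 | blue
gray | 6 | 4 | 6 | 6 | blue
After SELECT (11 rows):
cities.id | teams.kind | teams.id
70 | green | 70
70 | red | 70
70 | gold | 70
70 | green | 70
70 | red | 70
70 | gold | 70
70 | green | 70
70 | red | 70
70 | gold | 70
6 | blue | 6
6 | blue | 6

== RESULT ==
cities.id | teams.kind | teams.id
70 | green | 70
70 | red | 70
70 | gold | 70
70 | green | 70
70 | red | 70
70 | gold | 70
70 | green | 70
70 | red | 70
70 | gold | 70
6 | blue | 6
6 | blue | 6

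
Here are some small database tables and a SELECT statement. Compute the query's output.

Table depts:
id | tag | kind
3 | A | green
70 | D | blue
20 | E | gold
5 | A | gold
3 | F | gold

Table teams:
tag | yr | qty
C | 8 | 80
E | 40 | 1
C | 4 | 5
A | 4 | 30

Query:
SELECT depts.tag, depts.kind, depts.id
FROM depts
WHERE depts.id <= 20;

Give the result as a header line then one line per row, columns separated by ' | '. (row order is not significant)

After WHERE (4 rows):
depts.id | depts.tag | depts.kind
3 | A | green
20 | E | gold
5 | A | gold
3 | F | gold
After SELECT (4 rows):
depts.tag | depts.kind | depts.id
A | green | 3
E | gold | 20
A | gold | 5
F | gold | 3

== RESULT ==
depts.tag | depts.kind | depts.id
A | green | 3
E | gold | 20
A | gold | 5
F | gold | 3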